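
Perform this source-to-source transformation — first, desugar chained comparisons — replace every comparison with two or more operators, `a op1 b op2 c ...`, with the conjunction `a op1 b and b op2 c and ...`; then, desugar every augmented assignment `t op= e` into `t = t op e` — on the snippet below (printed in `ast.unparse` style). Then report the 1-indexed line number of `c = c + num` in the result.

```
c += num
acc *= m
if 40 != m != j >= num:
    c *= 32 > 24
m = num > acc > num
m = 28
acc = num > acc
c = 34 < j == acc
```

1

Transformed code:
c = c + num
acc = acc * m
if 40 != m and m != j and (j >= num):
    c = c * (32 > 24)
m = num > acc and acc > num
m = 28
acc = num > acc
c = 34 < j and j == acc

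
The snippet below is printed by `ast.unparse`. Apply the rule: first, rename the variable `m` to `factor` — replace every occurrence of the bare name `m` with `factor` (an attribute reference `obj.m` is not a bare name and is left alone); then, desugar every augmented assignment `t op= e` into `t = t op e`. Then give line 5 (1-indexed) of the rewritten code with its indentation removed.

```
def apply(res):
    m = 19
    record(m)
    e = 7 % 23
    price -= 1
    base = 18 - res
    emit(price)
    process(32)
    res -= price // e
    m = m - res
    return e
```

price = price - 1

Transformed code:
def apply(res):
    factor = 19
    record(factor)
    e = 7 % 23
    price = price - 1
    base = 18 - res
    emit(price)
    process(32)
    res = res - price // e
    factor = factor - res
    return e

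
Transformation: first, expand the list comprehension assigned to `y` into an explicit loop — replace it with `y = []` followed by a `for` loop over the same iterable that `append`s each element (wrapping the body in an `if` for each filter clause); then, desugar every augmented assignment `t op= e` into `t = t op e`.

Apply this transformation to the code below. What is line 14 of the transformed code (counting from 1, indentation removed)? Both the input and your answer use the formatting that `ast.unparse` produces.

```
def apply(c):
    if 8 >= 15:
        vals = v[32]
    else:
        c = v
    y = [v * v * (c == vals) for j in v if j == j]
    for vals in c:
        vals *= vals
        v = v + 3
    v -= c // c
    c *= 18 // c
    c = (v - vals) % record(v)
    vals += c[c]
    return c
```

c = c * (18 // c)

Transformed code:
def apply(c):
    if 8 >= 15:
        vals = v[32]
    else:
        c = v
    y = []
    for j in v:
        if j == j:
            y.append(v * v * (c == vals))
    for vals in c:
        vals = vals * vals
        v = v + 3
    v = v - c // c
    c = c * (18 // c)
    c = (v - vals) % record(v)
    vals = vals + c[c]
    return c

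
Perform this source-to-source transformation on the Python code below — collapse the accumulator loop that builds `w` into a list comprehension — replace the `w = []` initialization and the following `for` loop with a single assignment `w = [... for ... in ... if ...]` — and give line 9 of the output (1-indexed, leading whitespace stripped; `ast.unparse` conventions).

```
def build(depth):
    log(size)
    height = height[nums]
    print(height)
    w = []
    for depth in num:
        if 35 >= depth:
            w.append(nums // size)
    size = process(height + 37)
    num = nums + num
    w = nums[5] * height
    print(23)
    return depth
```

Transformed code:
def build(depth):
    log(size)
    height = height[nums]
    print(height)
    w = [nums // size for depth in num if 35 >= depth]
    size = process(height + 37)
    num = nums + num
    w = nums[5] * height
    print(23)
    return depth

print(23)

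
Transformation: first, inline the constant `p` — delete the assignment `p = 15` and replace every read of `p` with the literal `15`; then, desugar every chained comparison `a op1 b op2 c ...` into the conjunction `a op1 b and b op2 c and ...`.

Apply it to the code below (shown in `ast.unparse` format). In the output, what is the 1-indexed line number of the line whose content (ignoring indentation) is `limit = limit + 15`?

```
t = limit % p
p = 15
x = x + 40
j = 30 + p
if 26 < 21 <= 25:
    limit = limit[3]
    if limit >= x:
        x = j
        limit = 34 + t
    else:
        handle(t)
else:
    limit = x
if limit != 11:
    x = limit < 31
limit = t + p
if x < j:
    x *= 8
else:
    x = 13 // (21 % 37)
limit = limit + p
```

20

Transformed code:
t = limit % 15
x = x + 40
j = 30 + 15
if 26 < 21 and 21 <= 25:
    limit = limit[3]
    if limit >= x:
        x = j
        limit = 34 + t
    else:
        handle(t)
else:
    limit = x
if limit != 11:
    x = limit < 31
limit = t + 15
if x < j:
    x *= 8
else:
    x = 13 // (21 % 37)
limit = limit + 15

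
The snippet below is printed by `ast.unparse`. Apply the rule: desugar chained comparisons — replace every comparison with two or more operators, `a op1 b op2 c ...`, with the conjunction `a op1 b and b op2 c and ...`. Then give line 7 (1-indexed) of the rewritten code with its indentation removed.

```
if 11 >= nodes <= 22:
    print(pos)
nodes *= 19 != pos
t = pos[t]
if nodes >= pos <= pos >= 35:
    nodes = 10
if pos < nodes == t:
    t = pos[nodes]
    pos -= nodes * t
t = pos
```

if pos < nodes and nodes == t:

Transformed code:
if 11 >= nodes and nodes <= 22:
    print(pos)
nodes *= 19 != pos
t = pos[t]
if nodes >= pos and pos <= pos and (pos >= 35):
    nodes = 10
if pos < nodes and nodes == t:
    t = pos[nodes]
    pos -= nodes * t
t = pos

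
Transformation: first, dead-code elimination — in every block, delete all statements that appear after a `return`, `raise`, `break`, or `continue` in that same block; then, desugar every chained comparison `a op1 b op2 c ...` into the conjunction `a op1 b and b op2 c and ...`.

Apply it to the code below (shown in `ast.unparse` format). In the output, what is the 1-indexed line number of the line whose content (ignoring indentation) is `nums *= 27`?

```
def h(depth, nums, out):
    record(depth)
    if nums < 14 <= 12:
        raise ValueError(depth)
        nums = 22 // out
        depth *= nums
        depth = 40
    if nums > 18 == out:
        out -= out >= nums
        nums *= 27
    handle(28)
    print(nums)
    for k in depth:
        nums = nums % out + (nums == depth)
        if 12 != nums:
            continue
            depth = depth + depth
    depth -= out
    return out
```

7

Transformed code:
def h(depth, nums, out):
    record(depth)
    if nums < 14 and 14 <= 12:
        raise ValueError(depth)
    if nums > 18 and 18 == out:
        out -= out >= nums
        nums *= 27
    handle(28)
    print(nums)
    for k in depth:
        nums = nums % out + (nums == depth)
        if 12 != nums:
            continue
    depth -= out
    return out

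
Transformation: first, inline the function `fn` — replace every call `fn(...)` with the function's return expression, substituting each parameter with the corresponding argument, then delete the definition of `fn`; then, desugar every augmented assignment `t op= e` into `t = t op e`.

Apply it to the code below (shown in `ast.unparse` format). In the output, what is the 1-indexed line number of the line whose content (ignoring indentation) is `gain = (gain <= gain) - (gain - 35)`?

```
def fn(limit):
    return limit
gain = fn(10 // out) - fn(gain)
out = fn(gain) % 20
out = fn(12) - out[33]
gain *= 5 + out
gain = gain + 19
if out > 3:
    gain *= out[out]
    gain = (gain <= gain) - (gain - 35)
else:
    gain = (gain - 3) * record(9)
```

Transformed code:
gain = 10 // out - gain
out = gain % 20
out = 12 - out[33]
gain = gain * (5 + out)
gain = gain + 19
if out > 3:
    gain = gain * out[out]
    gain = (gain <= gain) - (gain - 35)
else:
    gain = (gain - 3) * record(9)

8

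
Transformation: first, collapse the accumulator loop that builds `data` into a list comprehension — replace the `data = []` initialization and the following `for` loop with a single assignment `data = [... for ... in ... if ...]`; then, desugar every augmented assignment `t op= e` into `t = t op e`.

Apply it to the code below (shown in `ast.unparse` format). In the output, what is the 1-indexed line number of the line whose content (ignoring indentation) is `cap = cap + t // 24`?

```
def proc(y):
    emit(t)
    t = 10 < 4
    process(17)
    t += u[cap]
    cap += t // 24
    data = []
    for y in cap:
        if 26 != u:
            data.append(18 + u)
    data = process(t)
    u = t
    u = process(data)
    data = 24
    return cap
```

Transformed code:
def proc(y):
    emit(t)
    t = 10 < 4
    process(17)
    t = t + u[cap]
    cap = cap + t // 24
    data = [18 + u for y in cap if 26 != u]
    data = process(t)
    u = t
    u = process(data)
    data = 24
    return cap

6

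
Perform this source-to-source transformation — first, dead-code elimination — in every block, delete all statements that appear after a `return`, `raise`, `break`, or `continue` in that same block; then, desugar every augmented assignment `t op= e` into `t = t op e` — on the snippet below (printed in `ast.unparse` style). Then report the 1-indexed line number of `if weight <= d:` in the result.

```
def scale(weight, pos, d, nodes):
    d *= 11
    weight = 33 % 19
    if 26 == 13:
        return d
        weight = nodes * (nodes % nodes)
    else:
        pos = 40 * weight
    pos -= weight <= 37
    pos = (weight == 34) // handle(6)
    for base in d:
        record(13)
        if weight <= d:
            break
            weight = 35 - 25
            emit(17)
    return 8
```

12

Transformed code:
def scale(weight, pos, d, nodes):
    d = d * 11
    weight = 33 % 19
    if 26 == 13:
        return d
    else:
        pos = 40 * weight
    pos = pos - (weight <= 37)
    pos = (weight == 34) // handle(6)
    for base in d:
        record(13)
        if weight <= d:
            break
    return 8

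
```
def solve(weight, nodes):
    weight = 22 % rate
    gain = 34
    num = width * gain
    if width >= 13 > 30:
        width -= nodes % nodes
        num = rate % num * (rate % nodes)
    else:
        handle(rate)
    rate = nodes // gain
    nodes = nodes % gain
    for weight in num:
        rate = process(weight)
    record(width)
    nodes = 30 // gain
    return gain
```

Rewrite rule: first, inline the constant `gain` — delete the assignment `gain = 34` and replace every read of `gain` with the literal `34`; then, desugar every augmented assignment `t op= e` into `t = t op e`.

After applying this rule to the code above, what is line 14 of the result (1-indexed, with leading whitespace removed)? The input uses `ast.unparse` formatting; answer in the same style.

nodes = 30 // 34

Transformed code:
def solve(weight, nodes):
    weight = 22 % rate
    num = width * 34
    if width >= 13 > 30:
        width = width - nodes % nodes
        num = rate % num * (rate % nodes)
    else:
        handle(rate)
    rate = nodes // 34
    nodes = nodes % 34
    for weight in num:
        rate = process(weight)
    record(width)
    nodes = 30 // 34
    return 34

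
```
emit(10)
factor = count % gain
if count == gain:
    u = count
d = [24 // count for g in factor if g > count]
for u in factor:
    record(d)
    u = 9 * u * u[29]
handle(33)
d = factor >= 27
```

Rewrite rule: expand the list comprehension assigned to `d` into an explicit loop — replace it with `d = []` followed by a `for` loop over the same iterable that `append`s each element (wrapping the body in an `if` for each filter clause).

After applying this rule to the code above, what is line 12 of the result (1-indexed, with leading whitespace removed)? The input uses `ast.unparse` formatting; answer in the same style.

Transformed code:
emit(10)
factor = count % gain
if count == gain:
    u = count
d = []
for g in factor:
    if g > count:
        d.append(24 // count)
for u in factor:
    record(d)
    u = 9 * u * u[29]
handle(33)
d = factor >= 27

handle(33)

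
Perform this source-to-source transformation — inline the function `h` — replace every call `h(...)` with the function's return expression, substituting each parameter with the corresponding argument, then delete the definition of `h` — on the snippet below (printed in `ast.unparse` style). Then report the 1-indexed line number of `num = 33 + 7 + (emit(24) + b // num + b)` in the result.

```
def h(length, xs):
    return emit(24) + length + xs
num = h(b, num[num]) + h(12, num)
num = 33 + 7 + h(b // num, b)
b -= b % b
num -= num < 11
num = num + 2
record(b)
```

2

Transformed code:
num = emit(24) + b + num[num] + (emit(24) + 12 + num)
num = 33 + 7 + (emit(24) + b // num + b)
b -= b % b
num -= num < 11
num = num + 2
record(b)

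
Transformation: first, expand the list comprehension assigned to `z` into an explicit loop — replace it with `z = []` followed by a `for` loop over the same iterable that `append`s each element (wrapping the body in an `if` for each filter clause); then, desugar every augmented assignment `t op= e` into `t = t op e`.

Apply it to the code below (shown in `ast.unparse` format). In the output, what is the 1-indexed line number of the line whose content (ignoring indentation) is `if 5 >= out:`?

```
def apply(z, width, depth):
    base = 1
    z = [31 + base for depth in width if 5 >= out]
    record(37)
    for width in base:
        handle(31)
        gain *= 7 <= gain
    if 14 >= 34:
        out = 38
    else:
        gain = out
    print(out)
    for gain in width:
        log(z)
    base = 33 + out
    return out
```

Transformed code:
def apply(z, width, depth):
    base = 1
    z = []
    for depth in width:
        if 5 >= out:
            z.append(31 + base)
    record(37)
    for width in base:
        handle(31)
        gain = gain * (7 <= gain)
    if 14 >= 34:
        out = 38
    else:
        gain = out
    print(out)
    for gain in width:
        log(z)
    base = 33 + out
    return out

5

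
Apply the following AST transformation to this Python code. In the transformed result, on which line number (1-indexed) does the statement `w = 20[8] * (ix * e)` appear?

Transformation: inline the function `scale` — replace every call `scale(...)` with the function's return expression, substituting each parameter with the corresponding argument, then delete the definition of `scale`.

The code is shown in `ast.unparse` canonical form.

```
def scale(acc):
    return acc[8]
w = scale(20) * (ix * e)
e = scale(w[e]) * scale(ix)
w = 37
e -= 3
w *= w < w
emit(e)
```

1

Transformed code:
w = 20[8] * (ix * e)
e = w[e][8] * ix[8]
w = 37
e -= 3
w *= w < w
emit(e)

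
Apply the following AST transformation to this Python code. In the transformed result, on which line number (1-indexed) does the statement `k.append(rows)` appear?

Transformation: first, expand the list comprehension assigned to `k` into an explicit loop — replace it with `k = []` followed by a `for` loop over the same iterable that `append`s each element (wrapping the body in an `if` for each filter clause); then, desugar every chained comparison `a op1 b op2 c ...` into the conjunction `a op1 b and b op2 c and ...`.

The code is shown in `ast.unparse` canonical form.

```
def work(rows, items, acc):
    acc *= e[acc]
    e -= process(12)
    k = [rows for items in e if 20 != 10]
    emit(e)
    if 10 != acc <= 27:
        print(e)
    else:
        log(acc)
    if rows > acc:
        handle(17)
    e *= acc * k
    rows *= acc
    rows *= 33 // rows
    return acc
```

7

Transformed code:
def work(rows, items, acc):
    acc *= e[acc]
    e -= process(12)
    k = []
    for items in e:
        if 20 != 10:
            k.append(rows)
    emit(e)
    if 10 != acc and acc <= 27:
        print(e)
    else:
        log(acc)
    if rows > acc:
        handle(17)
    e *= acc * k
    rows *= acc
    rows *= 33 // rows
    return acc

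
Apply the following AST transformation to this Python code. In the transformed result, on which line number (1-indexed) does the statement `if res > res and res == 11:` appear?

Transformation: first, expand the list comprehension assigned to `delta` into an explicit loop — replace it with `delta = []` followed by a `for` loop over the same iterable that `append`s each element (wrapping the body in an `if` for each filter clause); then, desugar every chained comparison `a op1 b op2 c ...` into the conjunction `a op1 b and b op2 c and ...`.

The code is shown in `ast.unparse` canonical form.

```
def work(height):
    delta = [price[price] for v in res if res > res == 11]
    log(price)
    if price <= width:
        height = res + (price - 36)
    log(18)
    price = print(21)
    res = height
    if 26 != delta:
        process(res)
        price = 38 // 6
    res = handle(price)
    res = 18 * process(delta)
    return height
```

Transformed code:
def work(height):
    delta = []
    for v in res:
        if res > res and res == 11:
            delta.append(price[price])
    log(price)
    if price <= width:
        height = res + (price - 36)
    log(18)
    price = print(21)
    res = height
    if 26 != delta:
        process(res)
        price = 38 // 6
    res = handle(price)
    res = 18 * process(delta)
    return height

4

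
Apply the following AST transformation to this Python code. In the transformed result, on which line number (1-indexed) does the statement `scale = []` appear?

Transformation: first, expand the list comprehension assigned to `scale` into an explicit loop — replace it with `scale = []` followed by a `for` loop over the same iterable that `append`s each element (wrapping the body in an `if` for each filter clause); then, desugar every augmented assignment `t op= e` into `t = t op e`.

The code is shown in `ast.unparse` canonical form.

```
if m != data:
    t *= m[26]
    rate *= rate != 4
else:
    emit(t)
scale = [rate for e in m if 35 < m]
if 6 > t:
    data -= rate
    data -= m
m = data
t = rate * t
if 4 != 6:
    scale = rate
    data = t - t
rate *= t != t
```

Transformed code:
if m != data:
    t = t * m[26]
    rate = rate * (rate != 4)
else:
    emit(t)
scale = []
for e in m:
    if 35 < m:
        scale.append(rate)
if 6 > t:
    data = data - rate
    data = data - m
m = data
t = rate * t
if 4 != 6:
    scale = rate
    data = t - t
rate = rate * (t != t)

6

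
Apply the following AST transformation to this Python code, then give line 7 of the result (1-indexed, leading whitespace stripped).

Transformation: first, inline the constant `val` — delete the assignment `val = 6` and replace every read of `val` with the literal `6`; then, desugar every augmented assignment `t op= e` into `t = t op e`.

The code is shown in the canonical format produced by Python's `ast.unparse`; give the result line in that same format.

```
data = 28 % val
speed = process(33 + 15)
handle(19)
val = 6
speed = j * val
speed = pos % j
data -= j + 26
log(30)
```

log(30)

Transformed code:
data = 28 % 6
speed = process(33 + 15)
handle(19)
speed = j * 6
speed = pos % j
data = data - (j + 26)
log(30)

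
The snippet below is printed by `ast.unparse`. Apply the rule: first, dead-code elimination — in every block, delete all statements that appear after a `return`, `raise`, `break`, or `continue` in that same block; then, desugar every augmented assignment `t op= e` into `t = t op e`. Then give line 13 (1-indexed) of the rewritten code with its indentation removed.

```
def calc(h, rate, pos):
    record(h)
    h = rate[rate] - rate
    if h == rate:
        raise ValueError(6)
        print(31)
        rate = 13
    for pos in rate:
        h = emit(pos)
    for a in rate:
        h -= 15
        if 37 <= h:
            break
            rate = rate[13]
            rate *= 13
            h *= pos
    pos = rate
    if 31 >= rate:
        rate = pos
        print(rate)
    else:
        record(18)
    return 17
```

Transformed code:
def calc(h, rate, pos):
    record(h)
    h = rate[rate] - rate
    if h == rate:
        raise ValueError(6)
    for pos in rate:
        h = emit(pos)
    for a in rate:
        h = h - 15
        if 37 <= h:
            break
    pos = rate
    if 31 >= rate:
        rate = pos
        print(rate)
    else:
        record(18)
    return 17

if 31 >= rate:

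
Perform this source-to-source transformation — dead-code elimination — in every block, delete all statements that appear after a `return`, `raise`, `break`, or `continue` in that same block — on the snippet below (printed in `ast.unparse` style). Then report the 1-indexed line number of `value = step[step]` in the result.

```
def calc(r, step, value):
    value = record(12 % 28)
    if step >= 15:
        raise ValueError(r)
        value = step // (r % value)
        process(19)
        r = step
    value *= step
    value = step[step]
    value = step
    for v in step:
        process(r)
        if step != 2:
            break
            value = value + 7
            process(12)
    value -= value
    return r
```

Transformed code:
def calc(r, step, value):
    value = record(12 % 28)
    if step >= 15:
        raise ValueError(r)
    value *= step
    value = step[step]
    value = step
    for v in step:
        process(r)
        if step != 2:
            break
    value -= value
    return r

6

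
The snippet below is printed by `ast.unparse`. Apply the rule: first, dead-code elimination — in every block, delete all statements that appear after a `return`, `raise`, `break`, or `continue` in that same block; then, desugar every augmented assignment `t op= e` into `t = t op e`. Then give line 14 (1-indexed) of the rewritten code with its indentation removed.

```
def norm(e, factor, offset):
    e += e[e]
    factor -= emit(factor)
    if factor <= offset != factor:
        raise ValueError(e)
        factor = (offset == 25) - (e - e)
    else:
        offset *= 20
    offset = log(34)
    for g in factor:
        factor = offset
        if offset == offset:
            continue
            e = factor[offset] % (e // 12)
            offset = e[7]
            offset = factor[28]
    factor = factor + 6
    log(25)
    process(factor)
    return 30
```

Transformed code:
def norm(e, factor, offset):
    e = e + e[e]
    factor = factor - emit(factor)
    if factor <= offset != factor:
        raise ValueError(e)
    else:
        offset = offset * 20
    offset = log(34)
    for g in factor:
        factor = offset
        if offset == offset:
            continue
    factor = factor + 6
    log(25)
    process(factor)
    return 30

log(25)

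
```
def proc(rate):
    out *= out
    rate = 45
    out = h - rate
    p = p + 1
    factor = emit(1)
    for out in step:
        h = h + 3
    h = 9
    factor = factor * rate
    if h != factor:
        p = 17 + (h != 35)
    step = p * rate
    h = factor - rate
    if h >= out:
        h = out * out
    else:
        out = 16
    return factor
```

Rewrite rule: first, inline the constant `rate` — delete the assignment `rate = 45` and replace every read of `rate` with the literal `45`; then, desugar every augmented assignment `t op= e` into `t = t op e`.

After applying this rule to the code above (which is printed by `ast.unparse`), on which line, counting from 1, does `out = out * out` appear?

2

Transformed code:
def proc(rate):
    out = out * out
    out = h - 45
    p = p + 1
    factor = emit(1)
    for out in step:
        h = h + 3
    h = 9
    factor = factor * 45
    if h != factor:
        p = 17 + (h != 35)
    step = p * 45
    h = factor - 45
    if h >= out:
        h = out * out
    else:
        out = 16
    return factor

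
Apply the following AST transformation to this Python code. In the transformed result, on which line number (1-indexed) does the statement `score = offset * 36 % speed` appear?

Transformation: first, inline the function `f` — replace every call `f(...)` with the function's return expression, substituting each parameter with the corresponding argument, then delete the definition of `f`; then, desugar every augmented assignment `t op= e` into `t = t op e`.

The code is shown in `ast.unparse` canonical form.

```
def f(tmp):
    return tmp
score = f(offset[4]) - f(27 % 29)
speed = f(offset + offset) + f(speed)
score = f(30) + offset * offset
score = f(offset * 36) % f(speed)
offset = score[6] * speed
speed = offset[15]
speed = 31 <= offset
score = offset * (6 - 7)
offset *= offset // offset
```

4

Transformed code:
score = offset[4] - 27 % 29
speed = offset + offset + speed
score = 30 + offset * offset
score = offset * 36 % speed
offset = score[6] * speed
speed = offset[15]
speed = 31 <= offset
score = offset * (6 - 7)
offset = offset * (offset // offset)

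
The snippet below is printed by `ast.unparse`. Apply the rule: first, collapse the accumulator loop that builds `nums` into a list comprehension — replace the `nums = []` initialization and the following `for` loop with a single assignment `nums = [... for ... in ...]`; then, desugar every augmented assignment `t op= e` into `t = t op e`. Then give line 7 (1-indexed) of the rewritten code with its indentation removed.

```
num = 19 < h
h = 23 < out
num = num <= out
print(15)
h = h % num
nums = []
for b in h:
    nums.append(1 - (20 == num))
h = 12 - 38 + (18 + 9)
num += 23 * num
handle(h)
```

Transformed code:
num = 19 < h
h = 23 < out
num = num <= out
print(15)
h = h % num
nums = [1 - (20 == num) for b in h]
h = 12 - 38 + (18 + 9)
num = num + 23 * num
handle(h)

h = 12 - 38 + (18 + 9)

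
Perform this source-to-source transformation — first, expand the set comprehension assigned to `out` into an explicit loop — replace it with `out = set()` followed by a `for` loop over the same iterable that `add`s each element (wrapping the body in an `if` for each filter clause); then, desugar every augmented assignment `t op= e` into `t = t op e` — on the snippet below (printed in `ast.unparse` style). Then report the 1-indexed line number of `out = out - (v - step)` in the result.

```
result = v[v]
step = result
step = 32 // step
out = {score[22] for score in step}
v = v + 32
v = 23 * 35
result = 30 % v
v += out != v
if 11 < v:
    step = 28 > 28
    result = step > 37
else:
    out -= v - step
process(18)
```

15

Transformed code:
result = v[v]
step = result
step = 32 // step
out = set()
for score in step:
    out.add(score[22])
v = v + 32
v = 23 * 35
result = 30 % v
v = v + (out != v)
if 11 < v:
    step = 28 > 28
    result = step > 37
else:
    out = out - (v - step)
process(18)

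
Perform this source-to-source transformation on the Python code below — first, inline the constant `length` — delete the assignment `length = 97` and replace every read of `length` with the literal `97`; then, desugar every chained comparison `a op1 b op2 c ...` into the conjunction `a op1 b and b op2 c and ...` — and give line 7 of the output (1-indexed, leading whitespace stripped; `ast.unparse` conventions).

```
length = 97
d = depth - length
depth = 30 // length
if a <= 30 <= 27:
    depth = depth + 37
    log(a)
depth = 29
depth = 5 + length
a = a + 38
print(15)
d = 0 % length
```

Transformed code:
d = depth - 97
depth = 30 // 97
if a <= 30 and 30 <= 27:
    depth = depth + 37
    log(a)
depth = 29
depth = 5 + 97
a = a + 38
print(15)
d = 0 % 97

depth = 5 + 97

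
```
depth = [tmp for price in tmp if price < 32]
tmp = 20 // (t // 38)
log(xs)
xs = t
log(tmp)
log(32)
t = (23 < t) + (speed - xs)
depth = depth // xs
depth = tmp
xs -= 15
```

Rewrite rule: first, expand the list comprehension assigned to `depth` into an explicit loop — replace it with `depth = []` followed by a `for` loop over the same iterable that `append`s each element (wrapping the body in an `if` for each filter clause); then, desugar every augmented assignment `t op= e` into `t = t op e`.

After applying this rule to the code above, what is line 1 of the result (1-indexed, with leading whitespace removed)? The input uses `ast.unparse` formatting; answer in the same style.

depth = []

Transformed code:
depth = []
for price in tmp:
    if price < 32:
        depth.append(tmp)
tmp = 20 // (t // 38)
log(xs)
xs = t
log(tmp)
log(32)
t = (23 < t) + (speed - xs)
depth = depth // xs
depth = tmp
xs = xs - 15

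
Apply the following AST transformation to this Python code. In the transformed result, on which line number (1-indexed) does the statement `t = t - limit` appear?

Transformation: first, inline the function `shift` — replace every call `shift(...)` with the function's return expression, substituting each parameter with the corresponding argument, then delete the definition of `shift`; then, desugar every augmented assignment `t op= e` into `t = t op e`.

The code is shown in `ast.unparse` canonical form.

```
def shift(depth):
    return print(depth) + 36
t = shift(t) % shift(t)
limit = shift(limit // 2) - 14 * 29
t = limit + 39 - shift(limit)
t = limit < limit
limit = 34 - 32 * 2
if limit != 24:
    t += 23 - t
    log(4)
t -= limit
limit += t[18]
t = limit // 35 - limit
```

9

Transformed code:
t = (print(t) + 36) % (print(t) + 36)
limit = print(limit // 2) + 36 - 14 * 29
t = limit + 39 - (print(limit) + 36)
t = limit < limit
limit = 34 - 32 * 2
if limit != 24:
    t = t + (23 - t)
    log(4)
t = t - limit
limit = limit + t[18]
t = limit // 35 - limit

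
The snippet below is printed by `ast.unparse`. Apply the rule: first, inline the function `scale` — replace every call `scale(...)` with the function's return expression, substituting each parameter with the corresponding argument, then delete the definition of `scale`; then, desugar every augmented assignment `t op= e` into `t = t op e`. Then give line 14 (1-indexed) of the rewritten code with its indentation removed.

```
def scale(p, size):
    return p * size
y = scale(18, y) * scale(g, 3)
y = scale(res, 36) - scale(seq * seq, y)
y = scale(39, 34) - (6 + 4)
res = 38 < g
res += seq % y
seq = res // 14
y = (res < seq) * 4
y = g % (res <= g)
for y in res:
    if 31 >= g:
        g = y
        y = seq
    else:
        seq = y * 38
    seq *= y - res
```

Transformed code:
y = 18 * y * (g * 3)
y = res * 36 - seq * seq * y
y = 39 * 34 - (6 + 4)
res = 38 < g
res = res + seq % y
seq = res // 14
y = (res < seq) * 4
y = g % (res <= g)
for y in res:
    if 31 >= g:
        g = y
        y = seq
    else:
        seq = y * 38
    seq = seq * (y - res)

seq = y * 38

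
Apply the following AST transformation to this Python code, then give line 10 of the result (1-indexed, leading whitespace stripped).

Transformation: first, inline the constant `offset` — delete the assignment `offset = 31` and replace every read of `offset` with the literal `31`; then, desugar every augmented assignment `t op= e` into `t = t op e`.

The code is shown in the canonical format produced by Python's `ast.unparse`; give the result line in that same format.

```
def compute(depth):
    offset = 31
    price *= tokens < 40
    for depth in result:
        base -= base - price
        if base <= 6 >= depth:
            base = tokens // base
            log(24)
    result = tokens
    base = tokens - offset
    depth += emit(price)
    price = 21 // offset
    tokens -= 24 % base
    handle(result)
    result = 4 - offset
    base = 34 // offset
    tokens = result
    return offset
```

Transformed code:
def compute(depth):
    price = price * (tokens < 40)
    for depth in result:
        base = base - (base - price)
        if base <= 6 >= depth:
            base = tokens // base
            log(24)
    result = tokens
    base = tokens - 31
    depth = depth + emit(price)
    price = 21 // 31
    tokens = tokens - 24 % base
    handle(result)
    result = 4 - 31
    base = 34 // 31
    tokens = result
    return 31

depth = depth + emit(price)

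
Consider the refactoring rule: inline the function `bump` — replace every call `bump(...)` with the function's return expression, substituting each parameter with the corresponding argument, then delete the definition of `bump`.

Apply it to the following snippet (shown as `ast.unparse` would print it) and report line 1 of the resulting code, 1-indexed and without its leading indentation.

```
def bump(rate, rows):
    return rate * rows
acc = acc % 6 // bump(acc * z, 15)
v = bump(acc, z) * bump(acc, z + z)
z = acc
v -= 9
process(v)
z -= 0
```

acc = acc % 6 // (acc * z * 15)

Transformed code:
acc = acc % 6 // (acc * z * 15)
v = acc * z * (acc * (z + z))
z = acc
v -= 9
process(v)
z -= 0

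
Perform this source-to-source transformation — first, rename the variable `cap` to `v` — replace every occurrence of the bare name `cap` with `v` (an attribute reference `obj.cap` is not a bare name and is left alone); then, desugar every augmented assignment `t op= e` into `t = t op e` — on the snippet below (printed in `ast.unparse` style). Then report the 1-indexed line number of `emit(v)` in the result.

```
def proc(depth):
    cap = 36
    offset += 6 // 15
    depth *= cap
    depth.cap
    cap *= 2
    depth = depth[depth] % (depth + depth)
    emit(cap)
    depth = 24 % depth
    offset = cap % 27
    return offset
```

8

Transformed code:
def proc(depth):
    v = 36
    offset = offset + 6 // 15
    depth = depth * v
    depth.cap
    v = v * 2
    depth = depth[depth] % (depth + depth)
    emit(v)
    depth = 24 % depth
    offset = v % 27
    return offset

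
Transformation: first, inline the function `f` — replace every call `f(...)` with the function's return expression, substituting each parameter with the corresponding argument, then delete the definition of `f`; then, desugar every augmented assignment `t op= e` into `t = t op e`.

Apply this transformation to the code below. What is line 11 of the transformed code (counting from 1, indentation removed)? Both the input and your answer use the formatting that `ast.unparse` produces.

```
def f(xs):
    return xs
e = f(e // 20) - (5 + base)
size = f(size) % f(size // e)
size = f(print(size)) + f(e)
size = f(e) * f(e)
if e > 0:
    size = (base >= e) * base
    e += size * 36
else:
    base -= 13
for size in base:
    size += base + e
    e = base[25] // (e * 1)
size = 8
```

Transformed code:
e = e // 20 - (5 + base)
size = size % (size // e)
size = print(size) + e
size = e * e
if e > 0:
    size = (base >= e) * base
    e = e + size * 36
else:
    base = base - 13
for size in base:
    size = size + (base + e)
    e = base[25] // (e * 1)
size = 8

size = size + (base + e)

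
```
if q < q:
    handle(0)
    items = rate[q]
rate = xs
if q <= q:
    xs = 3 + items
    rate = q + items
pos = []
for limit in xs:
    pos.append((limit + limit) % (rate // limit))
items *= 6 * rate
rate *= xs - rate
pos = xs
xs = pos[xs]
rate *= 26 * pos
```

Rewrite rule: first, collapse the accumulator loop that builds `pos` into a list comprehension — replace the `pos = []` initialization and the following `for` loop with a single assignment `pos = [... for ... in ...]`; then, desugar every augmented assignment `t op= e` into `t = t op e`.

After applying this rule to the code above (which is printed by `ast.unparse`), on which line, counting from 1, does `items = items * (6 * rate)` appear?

Transformed code:
if q < q:
    handle(0)
    items = rate[q]
rate = xs
if q <= q:
    xs = 3 + items
    rate = q + items
pos = [(limit + limit) % (rate // limit) for limit in xs]
items = items * (6 * rate)
rate = rate * (xs - rate)
pos = xs
xs = pos[xs]
rate = rate * (26 * pos)

9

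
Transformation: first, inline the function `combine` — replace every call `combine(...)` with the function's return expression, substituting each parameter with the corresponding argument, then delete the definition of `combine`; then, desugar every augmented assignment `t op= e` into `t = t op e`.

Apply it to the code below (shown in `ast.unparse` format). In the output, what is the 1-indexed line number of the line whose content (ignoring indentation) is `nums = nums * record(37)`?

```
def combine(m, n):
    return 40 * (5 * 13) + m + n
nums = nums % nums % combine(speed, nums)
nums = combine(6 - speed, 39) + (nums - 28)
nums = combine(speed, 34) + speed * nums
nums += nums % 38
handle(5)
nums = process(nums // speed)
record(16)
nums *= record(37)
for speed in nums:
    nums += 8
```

8

Transformed code:
nums = nums % nums % (40 * (5 * 13) + speed + nums)
nums = 40 * (5 * 13) + (6 - speed) + 39 + (nums - 28)
nums = 40 * (5 * 13) + speed + 34 + speed * nums
nums = nums + nums % 38
handle(5)
nums = process(nums // speed)
record(16)
nums = nums * record(37)
for speed in nums:
    nums = nums + 8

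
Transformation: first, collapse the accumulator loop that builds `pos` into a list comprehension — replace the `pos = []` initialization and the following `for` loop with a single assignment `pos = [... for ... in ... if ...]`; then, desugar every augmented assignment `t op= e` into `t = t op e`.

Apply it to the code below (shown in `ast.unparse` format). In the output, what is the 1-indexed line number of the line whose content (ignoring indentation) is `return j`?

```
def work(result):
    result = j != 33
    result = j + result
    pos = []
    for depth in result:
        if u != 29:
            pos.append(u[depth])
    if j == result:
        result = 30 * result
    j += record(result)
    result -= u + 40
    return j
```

Transformed code:
def work(result):
    result = j != 33
    result = j + result
    pos = [u[depth] for depth in result if u != 29]
    if j == result:
        result = 30 * result
    j = j + record(result)
    result = result - (u + 40)
    return j

9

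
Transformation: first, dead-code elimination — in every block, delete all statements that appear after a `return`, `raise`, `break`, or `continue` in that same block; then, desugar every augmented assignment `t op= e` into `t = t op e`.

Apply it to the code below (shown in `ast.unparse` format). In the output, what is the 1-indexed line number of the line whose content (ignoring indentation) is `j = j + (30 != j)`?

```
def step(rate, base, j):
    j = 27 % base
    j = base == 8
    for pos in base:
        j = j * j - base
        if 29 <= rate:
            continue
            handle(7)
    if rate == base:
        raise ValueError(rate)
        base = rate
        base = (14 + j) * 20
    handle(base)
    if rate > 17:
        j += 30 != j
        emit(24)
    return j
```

12

Transformed code:
def step(rate, base, j):
    j = 27 % base
    j = base == 8
    for pos in base:
        j = j * j - base
        if 29 <= rate:
            continue
    if rate == base:
        raise ValueError(rate)
    handle(base)
    if rate > 17:
        j = j + (30 != j)
        emit(24)
    return j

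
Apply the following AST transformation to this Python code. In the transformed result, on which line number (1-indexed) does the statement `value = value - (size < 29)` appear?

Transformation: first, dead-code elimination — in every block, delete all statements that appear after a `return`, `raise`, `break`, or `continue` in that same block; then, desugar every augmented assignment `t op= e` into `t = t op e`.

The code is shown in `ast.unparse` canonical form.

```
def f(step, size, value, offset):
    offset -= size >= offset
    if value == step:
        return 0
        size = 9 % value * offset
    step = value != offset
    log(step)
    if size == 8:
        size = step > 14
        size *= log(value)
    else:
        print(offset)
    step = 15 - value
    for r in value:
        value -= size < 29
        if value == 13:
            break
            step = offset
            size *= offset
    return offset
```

14

Transformed code:
def f(step, size, value, offset):
    offset = offset - (size >= offset)
    if value == step:
        return 0
    step = value != offset
    log(step)
    if size == 8:
        size = step > 14
        size = size * log(value)
    else:
        print(offset)
    step = 15 - value
    for r in value:
        value = value - (size < 29)
        if value == 13:
            break
    return offset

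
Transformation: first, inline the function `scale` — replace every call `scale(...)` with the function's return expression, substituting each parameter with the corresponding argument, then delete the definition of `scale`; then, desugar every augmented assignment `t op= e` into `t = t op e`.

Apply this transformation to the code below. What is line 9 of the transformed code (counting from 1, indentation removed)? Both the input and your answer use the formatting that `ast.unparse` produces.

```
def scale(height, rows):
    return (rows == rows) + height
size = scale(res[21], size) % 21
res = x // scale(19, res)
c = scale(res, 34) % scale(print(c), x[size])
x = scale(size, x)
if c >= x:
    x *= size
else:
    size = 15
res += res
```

res = res + res

Transformed code:
size = ((size == size) + res[21]) % 21
res = x // ((res == res) + 19)
c = ((34 == 34) + res) % ((x[size] == x[size]) + print(c))
x = (x == x) + size
if c >= x:
    x = x * size
else:
    size = 15
res = res + res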